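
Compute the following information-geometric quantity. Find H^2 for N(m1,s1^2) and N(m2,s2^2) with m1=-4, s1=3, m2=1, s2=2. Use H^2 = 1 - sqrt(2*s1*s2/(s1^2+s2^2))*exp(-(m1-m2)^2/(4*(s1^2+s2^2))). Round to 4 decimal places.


Squared Hellinger distance for Gaussians:
H^2 = 1 - sqrt(2*s1*s2/(s1^2+s2^2)) * exp(-(m1-m2)^2/(4*(s1^2+s2^2))).
s1^2 = 9, s2^2 = 4, s1^2+s2^2 = 13.
sqrt(2*3*2/(13)) = 0.960769.
(m1-m2)^2 = (-5)^2 = 25.
exp(-25/(4*13)) = exp(-0.480769) = 0.618308.
H^2 = 1 - 0.960769*0.618308 = 0.4059

0.4059


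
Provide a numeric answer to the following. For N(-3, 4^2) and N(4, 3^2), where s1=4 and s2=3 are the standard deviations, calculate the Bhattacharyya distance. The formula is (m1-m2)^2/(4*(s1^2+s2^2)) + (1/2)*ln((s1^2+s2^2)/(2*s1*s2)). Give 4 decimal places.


Bhattacharyya distance between two Gaussians:
DB = (m1-m2)^2/(4*(s1^2+s2^2)) + (1/2)*ln((s1^2+s2^2)/(2*s1*s2)).
(m1-m2)^2 = (-7)^2 = 49.
s1^2+s2^2 = 16 + 9 = 25.
term1 = 49/100 = 0.49.
term2 = 0.5*ln(25/24.0) = 0.020411.
DB = 0.49 + 0.020411 = 0.5104

0.5104


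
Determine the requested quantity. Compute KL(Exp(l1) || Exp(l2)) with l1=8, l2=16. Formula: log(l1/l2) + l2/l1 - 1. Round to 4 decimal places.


KL divergence for exponential family:
KL = log(l1/l2) + l2/l1 - 1.
log(8/16) = -0.693147.
16/8 = 2.0.
KL = -0.693147 + 2.0 - 1 = 0.3069

0.3069


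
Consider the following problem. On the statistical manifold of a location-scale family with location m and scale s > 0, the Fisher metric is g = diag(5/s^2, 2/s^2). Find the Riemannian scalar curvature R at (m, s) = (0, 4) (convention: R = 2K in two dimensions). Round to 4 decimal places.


The metric has the form g = (A dm^2 + B ds^2)/s^2 with A = 5, B = 2.
Substitute u = sqrt(A/B)*m: g = B*(du^2 + ds^2)/s^2, i.e. B times the
Poincare upper half-plane metric, which has constant Gaussian curvature -1.
Scaling a 2D metric by a constant c divides the Gaussian curvature by c,
so K = -1/B = -1/(2) = -0.5000 everywhere (the point (m, s) = (0, 4) is irrelevant:
the curvature is constant).
Scalar curvature in dimension 2: R = 2K = -2/(2) = -1.0000.

-1.0000


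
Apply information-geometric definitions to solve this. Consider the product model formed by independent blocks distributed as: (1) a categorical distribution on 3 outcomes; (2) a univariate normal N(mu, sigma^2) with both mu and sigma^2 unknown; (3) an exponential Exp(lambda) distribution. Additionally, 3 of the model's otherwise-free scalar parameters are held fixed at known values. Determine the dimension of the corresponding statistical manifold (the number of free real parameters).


The dimension of a statistical manifold equals the number of free
(independent) real parameters of the model. For a product of independent
blocks the parameter counts add.
- categorical on 3 outcomes (probabilities sum to 1): 3-1 = 2.
- normal (mu, sigma^2): 2.
- exponential (lambda): 1.
Total = 2 + 2 + 1 = 5.
3 parameter(s) fixed at known values: 5 - 3 = 2.
Dimension = 2

2


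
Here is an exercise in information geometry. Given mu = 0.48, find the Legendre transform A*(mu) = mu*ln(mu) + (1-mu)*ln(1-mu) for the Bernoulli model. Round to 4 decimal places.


Legendre transform for Bernoulli:
A*(mu) = mu*log(mu) + (1-mu)*log(1-mu).
mu = 0.48, 1-mu = 0.52.
mu*log(mu) = 0.48*log(0.48) = -0.352305.
(1-mu)*log(1-mu) = 0.52*log(0.52) = -0.340042.
A* = -0.352305 + -0.340042 = -0.6923

-0.6923


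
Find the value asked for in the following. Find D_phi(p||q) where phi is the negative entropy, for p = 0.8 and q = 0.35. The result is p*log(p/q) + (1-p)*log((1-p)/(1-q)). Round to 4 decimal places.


Bregman divergence with negative entropy generator:
D = p*log(p/q) + (1-p)*log((1-p)/(1-q)).
p = 0.8, q = 0.35.
p*log(p/q) = 0.8*log(0.8/0.35) = 0.661343.
(1-p)*log((1-p)/(1-q)) = 0.2*log(0.2/0.65) = -0.235731.
D = 0.661343 + -0.235731 = 0.4256

0.4256


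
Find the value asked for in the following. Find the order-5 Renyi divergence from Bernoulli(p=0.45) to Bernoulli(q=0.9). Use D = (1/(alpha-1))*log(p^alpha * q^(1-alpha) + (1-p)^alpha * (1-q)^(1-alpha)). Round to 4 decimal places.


Renyi divergence of order alpha between Bernoulli distributions:
D = (1/(alpha-1))*log(p^alpha * q^(1-alpha) + (1-p)^alpha * (1-q)^(1-alpha)).
alpha = 5, p = 0.45, q = 0.9.
p^alpha * q^(1-alpha) = 0.45^5 * 0.9^-4 = 0.028125.
(1-p)^alpha * (1-q)^(1-alpha) = 0.55^5 * 0.1^-4 = 503.284375.
sum = 0.028125 + 503.284375 = 503.3125.
D = (1/4)*log(503.3125) = 1.5553

1.5553


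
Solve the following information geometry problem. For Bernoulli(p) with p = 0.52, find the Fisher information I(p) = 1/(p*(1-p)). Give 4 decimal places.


For Bernoulli(p), Fisher information is I(p) = 1/(p*(1-p)).
p = 0.52, 1-p = 0.48.
p*(1-p) = 0.2496.
I(p) = 1/0.2496 = 4.0064

4.0064


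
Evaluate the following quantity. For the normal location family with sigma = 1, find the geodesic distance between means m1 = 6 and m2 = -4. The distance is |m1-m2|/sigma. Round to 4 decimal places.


On the fixed-variance normal subfamily, geodesic distance = |m1-m2|/sigma.
|6 - -4| = 10.
sigma = 1.
d = 10/1 = 10.0000

10.0000


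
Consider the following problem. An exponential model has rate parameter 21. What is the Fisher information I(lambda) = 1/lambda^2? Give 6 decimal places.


Fisher information for exponential: I(lambda) = 1/lambda^2.
lambda = 21, lambda^2 = 441.
I = 1/441 = 0.002268

0.002268


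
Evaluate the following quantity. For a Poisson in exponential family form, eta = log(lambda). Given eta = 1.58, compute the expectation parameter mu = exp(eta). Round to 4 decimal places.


Expectation parameter for Poisson exponential family:
mu = exp(eta).
eta = 1.58.
mu = exp(1.58) = 4.8550

4.8550


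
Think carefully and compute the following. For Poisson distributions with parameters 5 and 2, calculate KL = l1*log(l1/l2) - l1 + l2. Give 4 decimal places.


KL divergence for Poisson:
KL = l1*log(l1/l2) - l1 + l2.
l1 = 5, l2 = 2.
log(5/2) = 0.916291.
l1*log(l1/l2) = 5 * 0.916291 = 4.581454.
KL = 4.581454 - 5 + 2 = 1.5815

1.5815


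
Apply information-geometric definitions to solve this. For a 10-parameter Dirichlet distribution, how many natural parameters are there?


Exponential family dimension calculation:
Dirichlet with 10 components has 10 natural parameters.

10


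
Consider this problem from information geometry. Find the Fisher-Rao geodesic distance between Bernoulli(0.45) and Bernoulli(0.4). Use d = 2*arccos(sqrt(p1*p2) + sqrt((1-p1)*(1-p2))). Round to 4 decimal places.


Geodesic distance on Bernoulli manifold:
d(p1,p2) = 2*arccos(sqrt(p1*p2) + sqrt((1-p1)*(1-p2))).
sqrt(p1*p2) = sqrt(0.45*0.4) = 0.424264.
sqrt((1-p1)*(1-p2)) = sqrt(0.55*0.6) = 0.574456.
arg = 0.424264 + 0.574456 = 0.99872.
d = 2*arccos(0.99872) = 0.1012

0.1012


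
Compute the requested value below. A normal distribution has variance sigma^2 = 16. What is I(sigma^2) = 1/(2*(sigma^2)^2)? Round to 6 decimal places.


Fisher information for variance: I(sigma^2) = 1/(2*sigma^4).
sigma^2 = 16, so sigma^4 = 256.
I = 1/(2*256) = 1/512 = 0.001953

0.001953


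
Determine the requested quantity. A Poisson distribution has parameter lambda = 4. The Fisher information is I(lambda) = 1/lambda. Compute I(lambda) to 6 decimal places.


Fisher information for Poisson: I(lambda) = 1/lambda.
lambda = 4.
I(lambda) = 1/4 = 0.250000

0.250000


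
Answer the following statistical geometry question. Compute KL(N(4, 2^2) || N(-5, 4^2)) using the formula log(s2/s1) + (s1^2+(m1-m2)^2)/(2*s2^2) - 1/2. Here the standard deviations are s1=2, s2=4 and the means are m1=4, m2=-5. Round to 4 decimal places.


KL divergence between normal distributions:
KL = log(s2/s1) + (s1^2 + (m1-m2)^2)/(2*s2^2) - 1/2.
log(4/2) = 0.693147.
(2^2 + (4--5)^2)/(2*4^2) = (4 + 81)/32 = 2.65625.
KL = 0.693147 + 2.65625 - 0.5 = 2.8494

2.8494


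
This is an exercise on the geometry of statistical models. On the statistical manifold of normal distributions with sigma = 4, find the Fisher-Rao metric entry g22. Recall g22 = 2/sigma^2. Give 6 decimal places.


For the 2-parameter normal family, the Fisher metric has:
  g11 = 1/sigma^2, g22 = 2/sigma^2.
sigma = 4, sigma^2 = 16.
g22 = 0.125000

0.125000


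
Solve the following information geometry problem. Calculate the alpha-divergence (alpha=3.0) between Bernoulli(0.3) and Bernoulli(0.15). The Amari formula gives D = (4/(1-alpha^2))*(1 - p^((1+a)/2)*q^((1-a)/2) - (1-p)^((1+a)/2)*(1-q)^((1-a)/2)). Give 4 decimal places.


Amari alpha-divergence:
D = (4/(1-alpha^2))*(1 - p^((1+a)/2)*q^((1-a)/2) - (1-p)^((1+a)/2)*(1-q)^((1-a)/2)).
alpha = 3.0, p = 0.3, q = 0.15.
e1 = (1+alpha)/2 = 2.0, e2 = (1-alpha)/2 = -1.0.
t1 = p^e1 * q^e2 = 0.3^2.0 * 0.15^-1.0 = 0.6.
t2 = (1-p)^e1 * (1-q)^e2 = 0.7^2.0 * 0.85^-1.0 = 0.576471.
4/(1-alpha^2) = -0.5.
D = -0.5*(1 - 0.6 - 0.576471) = 0.0882

0.0882


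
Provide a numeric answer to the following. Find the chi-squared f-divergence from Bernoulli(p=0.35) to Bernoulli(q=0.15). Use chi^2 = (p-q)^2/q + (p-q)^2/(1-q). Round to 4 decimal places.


Chi-squared divergence between Bernoulli distributions:
chi^2 = (p-q)^2/q + (p-q)^2/(1-q).
p = 0.35, q = 0.15, p-q = 0.2.
(p-q)^2 = 0.04.
term1 = 0.04/0.15 = 0.266667.
term2 = 0.04/0.85 = 0.047059.
chi^2 = 0.266667 + 0.047059 = 0.3137

0.3137


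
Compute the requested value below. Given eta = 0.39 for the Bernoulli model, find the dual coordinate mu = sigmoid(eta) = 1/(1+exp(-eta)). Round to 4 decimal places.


Dual coordinate (expectation parameter) for Bernoulli:
mu = 1/(1+exp(-eta)).
eta = 0.39.
exp(-eta) = exp(-0.39) = 0.677057.
mu = 1/(1+0.677057) = 0.5963

0.5963


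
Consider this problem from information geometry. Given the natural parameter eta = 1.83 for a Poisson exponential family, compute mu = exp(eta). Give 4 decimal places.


Expectation parameter for Poisson exponential family:
mu = exp(eta).
eta = 1.83.
mu = exp(1.83) = 6.2339

6.2339


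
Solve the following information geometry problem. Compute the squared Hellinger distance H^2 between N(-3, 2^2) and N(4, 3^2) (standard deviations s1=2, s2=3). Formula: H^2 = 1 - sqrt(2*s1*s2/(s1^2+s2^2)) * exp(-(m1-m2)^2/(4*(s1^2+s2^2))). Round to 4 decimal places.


Squared Hellinger distance for Gaussians:
H^2 = 1 - sqrt(2*s1*s2/(s1^2+s2^2)) * exp(-(m1-m2)^2/(4*(s1^2+s2^2))).
s1^2 = 4, s2^2 = 9, s1^2+s2^2 = 13.
sqrt(2*2*3/(13)) = 0.960769.
(m1-m2)^2 = (-7)^2 = 49.
exp(-49/(4*13)) = exp(-0.942308) = 0.389727.
H^2 = 1 - 0.960769*0.389727 = 0.6256

0.6256


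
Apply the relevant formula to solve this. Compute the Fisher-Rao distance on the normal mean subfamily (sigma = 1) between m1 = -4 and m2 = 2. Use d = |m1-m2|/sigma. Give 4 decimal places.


On the fixed-variance normal subfamily, geodesic distance = |m1-m2|/sigma.
|-4 - 2| = 6.
sigma = 1.
d = 6/1 = 6.0000

6.0000


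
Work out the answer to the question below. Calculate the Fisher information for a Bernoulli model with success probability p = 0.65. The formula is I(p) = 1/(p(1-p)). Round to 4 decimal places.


For Bernoulli(p), Fisher information is I(p) = 1/(p*(1-p)).
p = 0.65, 1-p = 0.35.
p*(1-p) = 0.2275.
I(p) = 1/0.2275 = 4.3956

4.3956


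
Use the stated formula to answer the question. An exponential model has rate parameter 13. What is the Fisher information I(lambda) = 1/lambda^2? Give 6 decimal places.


Fisher information for exponential: I(lambda) = 1/lambda^2.
lambda = 13, lambda^2 = 169.
I = 1/169 = 0.005917

0.005917


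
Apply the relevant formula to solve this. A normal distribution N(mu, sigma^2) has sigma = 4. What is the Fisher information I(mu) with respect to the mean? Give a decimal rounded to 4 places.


The Fisher information for the mean of a normal distribution is I(mu) = 1/sigma^2.
sigma = 4, so sigma^2 = 16.
I(mu) = 1/16 = 0.0625

0.0625


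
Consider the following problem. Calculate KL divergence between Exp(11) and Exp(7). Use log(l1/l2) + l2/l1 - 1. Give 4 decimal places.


KL divergence for exponential family:
KL = log(l1/l2) + l2/l1 - 1.
log(11/7) = 0.451985.
7/11 = 0.636364.
KL = 0.451985 + 0.636364 - 1 = 0.0883

0.0883


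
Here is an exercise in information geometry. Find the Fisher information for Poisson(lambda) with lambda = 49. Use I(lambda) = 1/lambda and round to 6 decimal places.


Fisher information for Poisson: I(lambda) = 1/lambda.
lambda = 49.
I(lambda) = 1/49 = 0.020408

0.020408


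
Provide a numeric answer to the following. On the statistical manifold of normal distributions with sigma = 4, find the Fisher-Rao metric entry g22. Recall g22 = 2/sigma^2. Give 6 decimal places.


For the 2-parameter normal family, the Fisher metric has:
  g11 = 1/sigma^2, g22 = 2/sigma^2.
sigma = 4, sigma^2 = 16.
g22 = 0.125000

0.125000


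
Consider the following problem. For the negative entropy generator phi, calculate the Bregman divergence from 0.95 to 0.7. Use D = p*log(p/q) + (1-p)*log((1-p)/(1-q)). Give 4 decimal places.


Bregman divergence with negative entropy generator:
D = p*log(p/q) + (1-p)*log((1-p)/(1-q)).
p = 0.95, q = 0.7.
p*log(p/q) = 0.95*log(0.95/0.7) = 0.290113.
(1-p)*log((1-p)/(1-q)) = 0.05*log(0.05/0.3) = -0.089588.
D = 0.290113 + -0.089588 = 0.2005

0.2005


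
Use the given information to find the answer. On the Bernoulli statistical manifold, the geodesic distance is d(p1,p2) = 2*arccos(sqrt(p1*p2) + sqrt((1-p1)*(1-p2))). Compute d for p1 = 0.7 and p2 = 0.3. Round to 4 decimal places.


Geodesic distance on Bernoulli manifold:
d(p1,p2) = 2*arccos(sqrt(p1*p2) + sqrt((1-p1)*(1-p2))).
sqrt(p1*p2) = sqrt(0.7*0.3) = 0.458258.
sqrt((1-p1)*(1-p2)) = sqrt(0.3*0.7) = 0.458258.
arg = 0.458258 + 0.458258 = 0.916515.
d = 2*arccos(0.916515) = 0.8230

0.8230


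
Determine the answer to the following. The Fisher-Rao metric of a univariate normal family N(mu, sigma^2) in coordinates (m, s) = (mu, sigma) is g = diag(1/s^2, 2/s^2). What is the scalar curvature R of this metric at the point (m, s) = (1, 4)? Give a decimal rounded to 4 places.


The metric has the form g = (A dm^2 + B ds^2)/s^2 with A = 1, B = 2.
Substitute u = sqrt(A/B)*m: g = B*(du^2 + ds^2)/s^2, i.e. B times the
Poincare upper half-plane metric, which has constant Gaussian curvature -1.
Scaling a 2D metric by a constant c divides the Gaussian curvature by c,
so K = -1/B = -1/(2) = -0.5000 everywhere (the point (m, s) = (1, 4) is irrelevant:
the curvature is constant).
Scalar curvature in dimension 2: R = 2K = -2/(2) = -1.0000.

-1.0000


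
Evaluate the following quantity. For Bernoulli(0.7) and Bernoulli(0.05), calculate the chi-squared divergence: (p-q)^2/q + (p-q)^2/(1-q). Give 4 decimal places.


Chi-squared divergence between Bernoulli distributions:
chi^2 = (p-q)^2/q + (p-q)^2/(1-q).
p = 0.7, q = 0.05, p-q = 0.65.
(p-q)^2 = 0.4225.
term1 = 0.4225/0.05 = 8.45.
term2 = 0.4225/0.95 = 0.444737.
chi^2 = 8.45 + 0.444737 = 8.8947

8.8947


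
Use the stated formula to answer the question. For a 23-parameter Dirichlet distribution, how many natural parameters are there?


Exponential family dimension calculation:
Dirichlet with 23 components has 23 natural parameters.

23


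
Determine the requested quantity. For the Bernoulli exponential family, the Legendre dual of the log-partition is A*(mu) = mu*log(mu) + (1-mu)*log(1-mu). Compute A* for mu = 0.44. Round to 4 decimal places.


Legendre transform for Bernoulli:
A*(mu) = mu*log(mu) + (1-mu)*log(1-mu).
mu = 0.44, 1-mu = 0.56.
mu*log(mu) = 0.44*log(0.44) = -0.361231.
(1-mu)*log(1-mu) = 0.56*log(0.56) = -0.324698.
A* = -0.361231 + -0.324698 = -0.6859

-0.6859


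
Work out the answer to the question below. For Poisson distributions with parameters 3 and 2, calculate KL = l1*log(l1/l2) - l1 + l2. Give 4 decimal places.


KL divergence for Poisson:
KL = l1*log(l1/l2) - l1 + l2.
l1 = 3, l2 = 2.
log(3/2) = 0.405465.
l1*log(l1/l2) = 3 * 0.405465 = 1.216395.
KL = 1.216395 - 3 + 2 = 0.2164

0.2164


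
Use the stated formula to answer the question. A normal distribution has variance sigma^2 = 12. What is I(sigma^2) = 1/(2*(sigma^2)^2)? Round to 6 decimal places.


Fisher information for variance: I(sigma^2) = 1/(2*sigma^4).
sigma^2 = 12, so sigma^4 = 144.
I = 1/(2*144) = 1/288 = 0.003472

0.003472


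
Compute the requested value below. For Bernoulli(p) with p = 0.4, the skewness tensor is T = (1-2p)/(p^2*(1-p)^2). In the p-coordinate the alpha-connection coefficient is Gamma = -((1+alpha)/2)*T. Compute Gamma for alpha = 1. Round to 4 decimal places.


Skewness (Amari-Chentsov) tensor: T = (1-2p)/(p^2*(1-p)^2).
p = 0.4, 1-2p = 0.2, p^2 = 0.16, (1-p)^2 = 0.36.
T = 0.2/(0.16 * 0.36) = 3.472222.
In the p-coordinate, Gamma^(alpha) = Gamma^(0) - (alpha/2)*T with Gamma^(0) = (1/2)*g'(p) = -T/2,
so Gamma^(alpha) = -((1+alpha)/2)*T.
alpha = 1, -(1+alpha)/2 = -1.0.
Gamma = -1.0 * 3.472222 = -3.4722

-3.4722


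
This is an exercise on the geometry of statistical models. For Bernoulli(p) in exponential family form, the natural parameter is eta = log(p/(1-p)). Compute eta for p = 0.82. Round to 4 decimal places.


Natural parameter for Bernoulli: eta = log(p/(1-p)).
p = 0.82, 1-p = 0.18.
p/(1-p) = 4.555556.
eta = log(4.555556) = 1.5163

1.5163


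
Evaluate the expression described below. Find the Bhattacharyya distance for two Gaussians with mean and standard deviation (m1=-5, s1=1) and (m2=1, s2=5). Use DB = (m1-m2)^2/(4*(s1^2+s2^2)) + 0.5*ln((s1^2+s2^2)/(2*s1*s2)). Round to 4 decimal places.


Bhattacharyya distance between two Gaussians:
DB = (m1-m2)^2/(4*(s1^2+s2^2)) + (1/2)*ln((s1^2+s2^2)/(2*s1*s2)).
(m1-m2)^2 = (-6)^2 = 36.
s1^2+s2^2 = 1 + 25 = 26.
term1 = 36/104 = 0.346154.
term2 = 0.5*ln(26/10.0) = 0.477756.
DB = 0.346154 + 0.477756 = 0.8239

0.8239


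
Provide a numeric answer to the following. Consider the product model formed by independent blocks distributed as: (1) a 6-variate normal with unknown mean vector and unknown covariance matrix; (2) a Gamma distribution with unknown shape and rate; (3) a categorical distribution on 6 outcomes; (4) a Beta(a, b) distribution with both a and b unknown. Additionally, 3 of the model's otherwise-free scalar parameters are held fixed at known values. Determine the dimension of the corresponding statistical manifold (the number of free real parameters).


The dimension of a statistical manifold equals the number of free
(independent) real parameters of the model. For a product of independent
blocks the parameter counts add.
- 6-variate normal: 6 (mean) + 6*7/2 = 21 (symmetric covariance) = 27.
- Gamma (shape, rate): 2.
- categorical on 6 outcomes (probabilities sum to 1): 6-1 = 5.
- Beta (a, b): 2.
Total = 27 + 2 + 5 + 2 = 36.
3 parameter(s) fixed at known values: 36 - 3 = 33.
Dimension = 33

33


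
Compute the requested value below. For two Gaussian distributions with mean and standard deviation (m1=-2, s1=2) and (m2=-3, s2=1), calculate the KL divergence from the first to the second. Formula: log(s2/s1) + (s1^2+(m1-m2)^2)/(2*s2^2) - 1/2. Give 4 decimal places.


KL divergence between normal distributions:
KL = log(s2/s1) + (s1^2 + (m1-m2)^2)/(2*s2^2) - 1/2.
log(1/2) = -0.693147.
(2^2 + (-2--3)^2)/(2*1^2) = (4 + 1)/2 = 2.5.
KL = -0.693147 + 2.5 - 0.5 = 1.3069

1.3069


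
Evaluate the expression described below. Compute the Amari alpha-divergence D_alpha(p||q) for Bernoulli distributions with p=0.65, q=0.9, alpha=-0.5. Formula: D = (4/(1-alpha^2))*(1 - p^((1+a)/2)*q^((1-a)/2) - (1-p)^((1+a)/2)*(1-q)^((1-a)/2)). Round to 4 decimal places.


Amari alpha-divergence:
D = (4/(1-alpha^2))*(1 - p^((1+a)/2)*q^((1-a)/2) - (1-p)^((1+a)/2)*(1-q)^((1-a)/2)).
alpha = -0.5, p = 0.65, q = 0.9.
e1 = (1+alpha)/2 = 0.25, e2 = (1-alpha)/2 = 0.75.
t1 = p^e1 * q^e2 = 0.65^0.25 * 0.9^0.75 = 0.829679.
t2 = (1-p)^e1 * (1-q)^e2 = 0.35^0.25 * 0.1^0.75 = 0.136778.
4/(1-alpha^2) = 5.333333.
D = 5.333333*(1 - 0.829679 - 0.136778) = 0.1789

0.1789


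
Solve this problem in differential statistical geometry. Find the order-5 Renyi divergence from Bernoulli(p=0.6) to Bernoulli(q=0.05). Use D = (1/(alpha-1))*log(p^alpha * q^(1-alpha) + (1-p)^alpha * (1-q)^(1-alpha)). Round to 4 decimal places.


Renyi divergence of order alpha between Bernoulli distributions:
D = (1/(alpha-1))*log(p^alpha * q^(1-alpha) + (1-p)^alpha * (1-q)^(1-alpha)).
alpha = 5, p = 0.6, q = 0.05.
p^alpha * q^(1-alpha) = 0.6^5 * 0.05^-4 = 12441.6.
(1-p)^alpha * (1-q)^(1-alpha) = 0.4^5 * 0.95^-4 = 0.012572.
sum = 12441.6 + 0.012572 = 12441.612572.
D = (1/4)*log(12441.612572) = 2.3572

2.3572


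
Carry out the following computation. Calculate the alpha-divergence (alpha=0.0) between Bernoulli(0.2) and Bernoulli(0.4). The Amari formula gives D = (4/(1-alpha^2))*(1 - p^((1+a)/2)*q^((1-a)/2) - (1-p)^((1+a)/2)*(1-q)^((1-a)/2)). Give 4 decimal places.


Amari alpha-divergence:
D = (4/(1-alpha^2))*(1 - p^((1+a)/2)*q^((1-a)/2) - (1-p)^((1+a)/2)*(1-q)^((1-a)/2)).
alpha = 0.0, p = 0.2, q = 0.4.
e1 = (1+alpha)/2 = 0.5, e2 = (1-alpha)/2 = 0.5.
t1 = p^e1 * q^e2 = 0.2^0.5 * 0.4^0.5 = 0.282843.
t2 = (1-p)^e1 * (1-q)^e2 = 0.8^0.5 * 0.6^0.5 = 0.69282.
4/(1-alpha^2) = 4.0.
D = 4.0*(1 - 0.282843 - 0.69282) = 0.0973

0.0973


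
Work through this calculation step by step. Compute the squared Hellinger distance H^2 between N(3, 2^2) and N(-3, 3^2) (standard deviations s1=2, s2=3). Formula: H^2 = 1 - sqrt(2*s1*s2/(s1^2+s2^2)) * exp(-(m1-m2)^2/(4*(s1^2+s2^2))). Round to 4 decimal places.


Squared Hellinger distance for Gaussians:
H^2 = 1 - sqrt(2*s1*s2/(s1^2+s2^2)) * exp(-(m1-m2)^2/(4*(s1^2+s2^2))).
s1^2 = 4, s2^2 = 9, s1^2+s2^2 = 13.
sqrt(2*2*3/(13)) = 0.960769.
(m1-m2)^2 = (6)^2 = 36.
exp(-36/(4*13)) = exp(-0.692308) = 0.50042.
H^2 = 1 - 0.960769*0.50042 = 0.5192

0.5192


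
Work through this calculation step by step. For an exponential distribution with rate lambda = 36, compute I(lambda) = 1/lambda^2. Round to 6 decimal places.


Fisher information for exponential: I(lambda) = 1/lambda^2.
lambda = 36, lambda^2 = 1296.
I = 1/1296 = 0.000772

0.000772


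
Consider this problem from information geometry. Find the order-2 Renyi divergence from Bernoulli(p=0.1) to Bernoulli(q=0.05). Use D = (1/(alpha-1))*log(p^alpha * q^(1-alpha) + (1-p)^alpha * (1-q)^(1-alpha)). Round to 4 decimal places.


Renyi divergence of order alpha between Bernoulli distributions:
D = (1/(alpha-1))*log(p^alpha * q^(1-alpha) + (1-p)^alpha * (1-q)^(1-alpha)).
alpha = 2, p = 0.1, q = 0.05.
p^alpha * q^(1-alpha) = 0.1^2 * 0.05^-1 = 0.2.
(1-p)^alpha * (1-q)^(1-alpha) = 0.9^2 * 0.95^-1 = 0.852632.
sum = 0.2 + 0.852632 = 1.052632.
D = (1/1)*log(1.052632) = 0.0513

0.0513


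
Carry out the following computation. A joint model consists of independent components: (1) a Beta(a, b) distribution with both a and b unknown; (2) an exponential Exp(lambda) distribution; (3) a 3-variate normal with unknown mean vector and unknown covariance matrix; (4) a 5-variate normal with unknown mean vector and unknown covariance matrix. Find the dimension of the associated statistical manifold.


The dimension of a statistical manifold equals the number of free
(independent) real parameters of the model. For a product of independent
blocks the parameter counts add.
- Beta (a, b): 2.
- exponential (lambda): 1.
- 3-variate normal: 3 (mean) + 3*4/2 = 6 (symmetric covariance) = 9.
- 5-variate normal: 5 (mean) + 5*6/2 = 15 (symmetric covariance) = 20.
Total = 2 + 1 + 9 + 20 = 32.
Dimension = 32

32


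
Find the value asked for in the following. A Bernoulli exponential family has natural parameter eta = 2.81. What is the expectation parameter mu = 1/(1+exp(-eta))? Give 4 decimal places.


Dual coordinate (expectation parameter) for Bernoulli:
mu = 1/(1+exp(-eta)).
eta = 2.81.
exp(-eta) = exp(-2.81) = 0.060205.
mu = 1/(1+0.060205) = 0.9432

0.9432


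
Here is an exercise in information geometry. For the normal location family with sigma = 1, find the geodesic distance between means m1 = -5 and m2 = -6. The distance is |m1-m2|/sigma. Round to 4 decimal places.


On the fixed-variance normal subfamily, geodesic distance = |m1-m2|/sigma.
|-5 - -6| = 1.
sigma = 1.
d = 1/1 = 1.0000

1.0000


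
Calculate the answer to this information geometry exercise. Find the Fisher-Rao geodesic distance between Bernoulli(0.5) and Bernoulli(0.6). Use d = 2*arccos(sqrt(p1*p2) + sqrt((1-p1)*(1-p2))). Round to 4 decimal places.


Geodesic distance on Bernoulli manifold:
d(p1,p2) = 2*arccos(sqrt(p1*p2) + sqrt((1-p1)*(1-p2))).
sqrt(p1*p2) = sqrt(0.5*0.6) = 0.547723.
sqrt((1-p1)*(1-p2)) = sqrt(0.5*0.4) = 0.447214.
arg = 0.547723 + 0.447214 = 0.994936.
d = 2*arccos(0.994936) = 0.2014

0.2014


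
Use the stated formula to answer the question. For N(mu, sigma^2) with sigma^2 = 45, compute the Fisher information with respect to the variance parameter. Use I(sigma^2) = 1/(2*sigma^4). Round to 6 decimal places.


Fisher information for variance: I(sigma^2) = 1/(2*sigma^4).
sigma^2 = 45, so sigma^4 = 2025.
I = 1/(2*2025) = 1/4050 = 0.000247

0.000247


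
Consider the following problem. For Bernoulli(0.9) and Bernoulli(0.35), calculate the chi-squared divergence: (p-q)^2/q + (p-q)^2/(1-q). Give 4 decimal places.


Chi-squared divergence between Bernoulli distributions:
chi^2 = (p-q)^2/q + (p-q)^2/(1-q).
p = 0.9, q = 0.35, p-q = 0.55.
(p-q)^2 = 0.3025.
term1 = 0.3025/0.35 = 0.864286.
term2 = 0.3025/0.65 = 0.465385.
chi^2 = 0.864286 + 0.465385 = 1.3297

1.3297


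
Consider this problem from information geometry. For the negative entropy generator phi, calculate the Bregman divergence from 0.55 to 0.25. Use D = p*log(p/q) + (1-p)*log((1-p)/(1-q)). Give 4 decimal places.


Bregman divergence with negative entropy generator:
D = p*log(p/q) + (1-p)*log((1-p)/(1-q)).
p = 0.55, q = 0.25.
p*log(p/q) = 0.55*log(0.55/0.25) = 0.433652.
(1-p)*log((1-p)/(1-q)) = 0.45*log(0.45/0.75) = -0.229872.
D = 0.433652 + -0.229872 = 0.2038

0.2038


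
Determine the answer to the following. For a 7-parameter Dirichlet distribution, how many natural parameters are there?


Exponential family dimension calculation:
Dirichlet with 7 components has 7 natural parameters.

7


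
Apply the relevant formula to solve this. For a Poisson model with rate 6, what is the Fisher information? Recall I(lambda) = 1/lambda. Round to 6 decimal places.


Fisher information for Poisson: I(lambda) = 1/lambda.
lambda = 6.
I(lambda) = 1/6 = 0.166667

0.166667


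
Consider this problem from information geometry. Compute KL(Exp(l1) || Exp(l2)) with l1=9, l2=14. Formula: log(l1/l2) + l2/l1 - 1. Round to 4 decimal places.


KL divergence for exponential family:
KL = log(l1/l2) + l2/l1 - 1.
log(9/14) = -0.441833.
14/9 = 1.555556.
KL = -0.441833 + 1.555556 - 1 = 0.1137

0.1137


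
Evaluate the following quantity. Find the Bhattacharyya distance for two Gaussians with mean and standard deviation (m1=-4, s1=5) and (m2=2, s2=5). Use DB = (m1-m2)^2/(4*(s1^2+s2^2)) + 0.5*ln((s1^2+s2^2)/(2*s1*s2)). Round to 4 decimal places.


Bhattacharyya distance between two Gaussians:
DB = (m1-m2)^2/(4*(s1^2+s2^2)) + (1/2)*ln((s1^2+s2^2)/(2*s1*s2)).
(m1-m2)^2 = (-6)^2 = 36.
s1^2+s2^2 = 25 + 25 = 50.
term1 = 36/200 = 0.18.
term2 = 0.5*ln(50/50.0) = 0.0.
DB = 0.18 + 0.0 = 0.1800

0.1800


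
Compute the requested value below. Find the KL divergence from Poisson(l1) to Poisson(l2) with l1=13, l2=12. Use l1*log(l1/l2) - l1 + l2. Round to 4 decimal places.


KL divergence for Poisson:
KL = l1*log(l1/l2) - l1 + l2.
l1 = 13, l2 = 12.
log(13/12) = 0.080043.
l1*log(l1/l2) = 13 * 0.080043 = 1.040555.
KL = 1.040555 - 13 + 12 = 0.0406

0.0406


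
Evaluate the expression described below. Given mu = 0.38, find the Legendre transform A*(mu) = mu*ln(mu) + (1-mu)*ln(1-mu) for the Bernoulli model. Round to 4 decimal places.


Legendre transform for Bernoulli:
A*(mu) = mu*log(mu) + (1-mu)*log(1-mu).
mu = 0.38, 1-mu = 0.62.
mu*log(mu) = 0.38*log(0.38) = -0.367682.
(1-mu)*log(1-mu) = 0.62*log(0.62) = -0.296382.
A* = -0.367682 + -0.296382 = -0.6641

-0.6641


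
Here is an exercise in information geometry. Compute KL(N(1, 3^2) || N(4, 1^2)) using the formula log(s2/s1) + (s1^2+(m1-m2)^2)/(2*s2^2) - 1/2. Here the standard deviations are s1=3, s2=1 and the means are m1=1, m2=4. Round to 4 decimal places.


KL divergence between normal distributions:
KL = log(s2/s1) + (s1^2 + (m1-m2)^2)/(2*s2^2) - 1/2.
log(1/3) = -1.098612.
(3^2 + (1-4)^2)/(2*1^2) = (9 + 9)/2 = 9.0.
KL = -1.098612 + 9.0 - 0.5 = 7.4014

7.4014


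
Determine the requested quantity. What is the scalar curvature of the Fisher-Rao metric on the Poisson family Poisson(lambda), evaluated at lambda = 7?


This family has a single free parameter, so its statistical manifold
is 1-dimensional. The Riemann curvature tensor of any 1-dimensional
Riemannian manifold vanishes identically, so R = 0.

0


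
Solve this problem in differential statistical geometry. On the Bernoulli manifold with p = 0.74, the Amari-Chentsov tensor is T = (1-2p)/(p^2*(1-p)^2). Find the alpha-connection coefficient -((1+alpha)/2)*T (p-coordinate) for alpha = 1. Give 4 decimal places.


Skewness (Amari-Chentsov) tensor: T = (1-2p)/(p^2*(1-p)^2).
p = 0.74, 1-2p = -0.48, p^2 = 0.5476, (1-p)^2 = 0.0676.
T = -0.48/(0.5476 * 0.0676) = -12.966749.
In the p-coordinate, Gamma^(alpha) = Gamma^(0) - (alpha/2)*T with Gamma^(0) = (1/2)*g'(p) = -T/2,
so Gamma^(alpha) = -((1+alpha)/2)*T.
alpha = 1, -(1+alpha)/2 = -1.0.
Gamma = -1.0 * -12.966749 = 12.9667

12.9667


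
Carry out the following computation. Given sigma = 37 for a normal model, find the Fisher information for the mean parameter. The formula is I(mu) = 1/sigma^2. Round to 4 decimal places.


The Fisher information for the mean of a normal distribution is I(mu) = 1/sigma^2.
sigma = 37, so sigma^2 = 1369.
I(mu) = 1/1369 = 0.0007

0.0007


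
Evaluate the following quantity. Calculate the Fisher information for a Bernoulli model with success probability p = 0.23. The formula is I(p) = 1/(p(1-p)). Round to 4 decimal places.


For Bernoulli(p), Fisher information is I(p) = 1/(p*(1-p)).
p = 0.23, 1-p = 0.77.
p*(1-p) = 0.1771.
I(p) = 1/0.1771 = 5.6465

5.6465


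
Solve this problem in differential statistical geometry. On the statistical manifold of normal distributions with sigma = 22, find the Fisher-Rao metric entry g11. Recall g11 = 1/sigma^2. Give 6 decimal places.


For the 2-parameter normal family, the Fisher metric has:
  g11 = 1/sigma^2, g22 = 2/sigma^2.
sigma = 22, sigma^2 = 484.
g11 = 0.002066

0.002066


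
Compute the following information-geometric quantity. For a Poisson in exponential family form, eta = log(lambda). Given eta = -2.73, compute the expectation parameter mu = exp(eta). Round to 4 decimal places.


Expectation parameter for Poisson exponential family:
mu = exp(eta).
eta = -2.73.
mu = exp(-2.73) = 0.0652

0.0652


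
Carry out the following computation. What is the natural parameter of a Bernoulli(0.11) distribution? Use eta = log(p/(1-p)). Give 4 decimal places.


Natural parameter for Bernoulli: eta = log(p/(1-p)).
p = 0.11, 1-p = 0.89.
p/(1-p) = 0.123596.
eta = log(0.123596) = -2.0907

-2.0907


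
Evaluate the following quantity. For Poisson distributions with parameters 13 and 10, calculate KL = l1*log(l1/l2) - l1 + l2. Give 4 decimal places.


KL divergence for Poisson:
KL = l1*log(l1/l2) - l1 + l2.
l1 = 13, l2 = 10.
log(13/10) = 0.262364.
l1*log(l1/l2) = 13 * 0.262364 = 3.410735.
KL = 3.410735 - 13 + 10 = 0.4107

0.4107


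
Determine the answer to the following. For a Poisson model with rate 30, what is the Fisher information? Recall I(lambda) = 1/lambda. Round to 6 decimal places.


Fisher information for Poisson: I(lambda) = 1/lambda.
lambda = 30.
I(lambda) = 1/30 = 0.033333

0.033333


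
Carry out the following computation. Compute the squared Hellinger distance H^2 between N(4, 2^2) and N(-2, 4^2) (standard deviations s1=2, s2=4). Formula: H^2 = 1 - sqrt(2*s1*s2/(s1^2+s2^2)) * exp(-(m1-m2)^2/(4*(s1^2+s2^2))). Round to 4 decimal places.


Squared Hellinger distance for Gaussians:
H^2 = 1 - sqrt(2*s1*s2/(s1^2+s2^2)) * exp(-(m1-m2)^2/(4*(s1^2+s2^2))).
s1^2 = 4, s2^2 = 16, s1^2+s2^2 = 20.
sqrt(2*2*4/(20)) = 0.894427.
(m1-m2)^2 = (6)^2 = 36.
exp(-36/(4*20)) = exp(-0.45) = 0.637628.
H^2 = 1 - 0.894427*0.637628 = 0.4297

0.4297


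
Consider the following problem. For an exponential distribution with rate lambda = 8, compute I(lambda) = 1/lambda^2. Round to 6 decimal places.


Fisher information for exponential: I(lambda) = 1/lambda^2.
lambda = 8, lambda^2 = 64.
I = 1/64 = 0.015625

0.015625


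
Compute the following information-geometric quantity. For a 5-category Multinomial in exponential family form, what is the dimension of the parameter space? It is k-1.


Exponential family dimension calculation:
For Multinomial with k=5 categories, dim = k-1 = 4.

4


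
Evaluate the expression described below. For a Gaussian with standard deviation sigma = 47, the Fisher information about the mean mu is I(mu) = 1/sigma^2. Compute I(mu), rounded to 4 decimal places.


The Fisher information for the mean of a normal distribution is I(mu) = 1/sigma^2.
sigma = 47, so sigma^2 = 2209.
I(mu) = 1/2209 = 0.0005

0.0005


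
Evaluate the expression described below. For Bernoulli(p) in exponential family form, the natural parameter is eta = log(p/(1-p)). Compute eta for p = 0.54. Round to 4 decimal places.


Natural parameter for Bernoulli: eta = log(p/(1-p)).
p = 0.54, 1-p = 0.46.
p/(1-p) = 1.173913.
eta = log(1.173913) = 0.1603

0.1603


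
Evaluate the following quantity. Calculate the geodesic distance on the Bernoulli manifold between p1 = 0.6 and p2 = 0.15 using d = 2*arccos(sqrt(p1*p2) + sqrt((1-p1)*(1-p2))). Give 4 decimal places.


Geodesic distance on Bernoulli manifold:
d(p1,p2) = 2*arccos(sqrt(p1*p2) + sqrt((1-p1)*(1-p2))).
sqrt(p1*p2) = sqrt(0.6*0.15) = 0.3.
sqrt((1-p1)*(1-p2)) = sqrt(0.4*0.85) = 0.583095.
arg = 0.3 + 0.583095 = 0.883095.
d = 2*arccos(0.883095) = 0.9768

0.9768


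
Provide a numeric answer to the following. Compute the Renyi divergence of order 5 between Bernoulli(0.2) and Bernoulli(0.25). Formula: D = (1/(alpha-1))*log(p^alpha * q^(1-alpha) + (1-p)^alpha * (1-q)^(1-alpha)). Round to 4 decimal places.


Renyi divergence of order alpha between Bernoulli distributions:
D = (1/(alpha-1))*log(p^alpha * q^(1-alpha) + (1-p)^alpha * (1-q)^(1-alpha)).
alpha = 5, p = 0.2, q = 0.25.
p^alpha * q^(1-alpha) = 0.2^5 * 0.25^-4 = 0.08192.
(1-p)^alpha * (1-q)^(1-alpha) = 0.8^5 * 0.75^-4 = 1.035631.
sum = 0.08192 + 1.035631 = 1.117551.
D = (1/4)*log(1.117551) = 0.0278

0.0278


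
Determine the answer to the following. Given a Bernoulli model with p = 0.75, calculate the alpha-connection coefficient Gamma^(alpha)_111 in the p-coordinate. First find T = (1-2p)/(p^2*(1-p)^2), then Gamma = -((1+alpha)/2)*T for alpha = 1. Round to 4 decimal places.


Skewness (Amari-Chentsov) tensor: T = (1-2p)/(p^2*(1-p)^2).
p = 0.75, 1-2p = -0.5, p^2 = 0.5625, (1-p)^2 = 0.0625.
T = -0.5/(0.5625 * 0.0625) = -14.222222.
In the p-coordinate, Gamma^(alpha) = Gamma^(0) - (alpha/2)*T with Gamma^(0) = (1/2)*g'(p) = -T/2,
so Gamma^(alpha) = -((1+alpha)/2)*T.
alpha = 1, -(1+alpha)/2 = -1.0.
Gamma = -1.0 * -14.222222 = 14.2222

14.2222


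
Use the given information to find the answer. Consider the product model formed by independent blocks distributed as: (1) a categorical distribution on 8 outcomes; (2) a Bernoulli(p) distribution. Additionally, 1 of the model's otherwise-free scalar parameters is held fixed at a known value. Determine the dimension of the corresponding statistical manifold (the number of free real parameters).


The dimension of a statistical manifold equals the number of free
(independent) real parameters of the model. For a product of independent
blocks the parameter counts add.
- categorical on 8 outcomes (probabilities sum to 1): 8-1 = 7.
- Bernoulli (p): 1.
Total = 7 + 1 = 8.
1 parameter(s) fixed at known values: 8 - 1 = 7.
Dimension = 7

7


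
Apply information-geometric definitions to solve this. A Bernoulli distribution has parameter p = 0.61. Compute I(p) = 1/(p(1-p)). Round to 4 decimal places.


For Bernoulli(p), Fisher information is I(p) = 1/(p*(1-p)).
p = 0.61, 1-p = 0.39.
p*(1-p) = 0.2379.
I(p) = 1/0.2379 = 4.2034

4.2034


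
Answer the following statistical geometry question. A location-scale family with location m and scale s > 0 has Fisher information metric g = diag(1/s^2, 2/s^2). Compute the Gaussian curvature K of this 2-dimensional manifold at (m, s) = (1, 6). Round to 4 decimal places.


The metric has the form g = (A dm^2 + B ds^2)/s^2 with A = 1, B = 2.
Substitute u = sqrt(A/B)*m: g = B*(du^2 + ds^2)/s^2, i.e. B times the
Poincare upper half-plane metric, which has constant Gaussian curvature -1.
Scaling a 2D metric by a constant c divides the Gaussian curvature by c,
so K = -1/B = -1/(2) = -0.5000 everywhere (the point (m, s) = (1, 6) is irrelevant:
the curvature is constant).
The requested Gaussian curvature is K = -0.5000.

-0.5000


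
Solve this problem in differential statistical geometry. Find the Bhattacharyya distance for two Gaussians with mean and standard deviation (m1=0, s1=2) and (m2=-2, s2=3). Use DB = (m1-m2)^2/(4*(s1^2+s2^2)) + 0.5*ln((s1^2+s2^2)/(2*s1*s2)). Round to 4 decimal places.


Bhattacharyya distance between two Gaussians:
DB = (m1-m2)^2/(4*(s1^2+s2^2)) + (1/2)*ln((s1^2+s2^2)/(2*s1*s2)).
(m1-m2)^2 = (2)^2 = 4.
s1^2+s2^2 = 4 + 9 = 13.
term1 = 4/52 = 0.076923.
term2 = 0.5*ln(13/12.0) = 0.040021.
DB = 0.076923 + 0.040021 = 0.1169

0.1169


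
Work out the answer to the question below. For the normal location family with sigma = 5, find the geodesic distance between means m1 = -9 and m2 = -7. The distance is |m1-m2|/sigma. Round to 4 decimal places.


On the fixed-variance normal subfamily, geodesic distance = |m1-m2|/sigma.
|-9 - -7| = 2.
sigma = 5.
d = 2/5 = 0.4000

0.4000


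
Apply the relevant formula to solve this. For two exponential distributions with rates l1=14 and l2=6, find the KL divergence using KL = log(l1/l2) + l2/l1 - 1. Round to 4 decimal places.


KL divergence for exponential family:
KL = log(l1/l2) + l2/l1 - 1.
log(14/6) = 0.847298.
6/14 = 0.428571.
KL = 0.847298 + 0.428571 - 1 = 0.2759

0.2759


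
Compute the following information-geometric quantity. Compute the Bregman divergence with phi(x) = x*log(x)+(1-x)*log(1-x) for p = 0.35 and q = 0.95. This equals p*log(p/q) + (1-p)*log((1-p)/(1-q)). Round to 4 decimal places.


Bregman divergence with negative entropy generator:
D = p*log(p/q) + (1-p)*log((1-p)/(1-q)).
p = 0.35, q = 0.95.
p*log(p/q) = 0.35*log(0.35/0.95) = -0.349485.
(1-p)*log((1-p)/(1-q)) = 0.65*log(0.65/0.05) = 1.667217.
D = -0.349485 + 1.667217 = 1.3177

1.3177


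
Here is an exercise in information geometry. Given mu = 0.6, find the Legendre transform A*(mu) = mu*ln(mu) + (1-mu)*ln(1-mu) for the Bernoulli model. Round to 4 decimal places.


Legendre transform for Bernoulli:
A*(mu) = mu*log(mu) + (1-mu)*log(1-mu).
mu = 0.6, 1-mu = 0.4.
mu*log(mu) = 0.6*log(0.6) = -0.306495.
(1-mu)*log(1-mu) = 0.4*log(0.4) = -0.366516.
A* = -0.306495 + -0.366516 = -0.6730

-0.6730


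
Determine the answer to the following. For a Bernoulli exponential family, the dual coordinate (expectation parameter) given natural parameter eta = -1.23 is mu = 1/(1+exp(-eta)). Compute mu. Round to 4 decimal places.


Dual coordinate (expectation parameter) for Bernoulli:
mu = 1/(1+exp(-eta)).
eta = -1.23.
exp(-eta) = exp(1.23) = 3.42123.
mu = 1/(1+3.42123) = 0.2262

0.2262


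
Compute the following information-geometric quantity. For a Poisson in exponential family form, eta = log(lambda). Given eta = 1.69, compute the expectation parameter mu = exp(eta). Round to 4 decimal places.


Expectation parameter for Poisson exponential family:
mu = exp(eta).
eta = 1.69.
mu = exp(1.69) = 5.4195

5.4195


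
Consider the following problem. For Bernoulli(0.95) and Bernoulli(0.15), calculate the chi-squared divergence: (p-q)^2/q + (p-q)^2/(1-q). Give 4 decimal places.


Chi-squared divergence between Bernoulli distributions:
chi^2 = (p-q)^2/q + (p-q)^2/(1-q).
p = 0.95, q = 0.15, p-q = 0.8.
(p-q)^2 = 0.64.
term1 = 0.64/0.15 = 4.266667.
term2 = 0.64/0.85 = 0.752941.
chi^2 = 4.266667 + 0.752941 = 5.0196

5.0196
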